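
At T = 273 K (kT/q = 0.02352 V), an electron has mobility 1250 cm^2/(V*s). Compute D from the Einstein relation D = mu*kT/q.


Step 1: D = mu * (kT/q)
Step 2: D = 1250 * 0.02352
Step 3: D = 29.4 cm^2/s

29.4


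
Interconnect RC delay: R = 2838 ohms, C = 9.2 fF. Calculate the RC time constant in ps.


Step 1: tau = R * C
Step 2: tau = 2838 * 9.2 fF = 2838 * 9.2e-15 F
Step 3: tau = 2.61096e-11 s = 26.1096 ps

26.1096


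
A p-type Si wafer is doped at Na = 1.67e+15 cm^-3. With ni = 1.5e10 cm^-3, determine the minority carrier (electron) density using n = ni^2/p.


Step 1: Majority hole concentration p ≈ Na = 1.67e+15 cm^-3
Step 2: n = ni^2 / Na = (1.5e10)^2 / 1.67e+15
Step 3: n = 1.35e+05 cm^-3

1.35e+05


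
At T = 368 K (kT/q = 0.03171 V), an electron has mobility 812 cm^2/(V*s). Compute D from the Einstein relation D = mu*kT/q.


Step 1: D = mu * (kT/q)
Step 2: D = 812 * 0.03171
Step 3: D = 25.75 cm^2/s

25.75


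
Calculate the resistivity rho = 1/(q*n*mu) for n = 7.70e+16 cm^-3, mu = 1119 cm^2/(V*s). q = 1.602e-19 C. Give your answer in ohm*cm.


Step 1: sigma = q * n * mu = 1.602e-19 * 7.70e+16 * 1119 = 1.38033e+01 S/cm
Step 2: rho = 1 / sigma = 1 / 1.38033e+01 = 0.07245 ohm*cm

0.07245


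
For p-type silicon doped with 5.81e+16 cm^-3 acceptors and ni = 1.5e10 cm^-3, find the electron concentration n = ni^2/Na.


Step 1: Majority hole concentration p ≈ Na = 5.81e+16 cm^-3
Step 2: n = ni^2 / Na = (1.5e10)^2 / 5.81e+16
Step 3: n = 3.87e+03 cm^-3

3.87e+03


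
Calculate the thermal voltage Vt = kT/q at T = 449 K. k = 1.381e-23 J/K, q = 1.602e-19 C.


Step 1: kT = 1.381e-23 * 449 = 6.20069e-21 J
Step 2: Vt = kT/q = 6.20069e-21 / 1.602e-19
Step 3: Vt = 0.03871 V

0.03871


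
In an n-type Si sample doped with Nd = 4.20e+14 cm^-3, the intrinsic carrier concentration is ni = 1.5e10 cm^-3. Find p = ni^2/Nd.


Step 1: Since Nd >> ni, n ≈ Nd = 4.20e+14 cm^-3
Step 2: p = ni^2 / n = (1.5e10)^2 / 4.20e+14
Step 3: p = 2.25e20 / 4.20e+14 = 5.36e+05 cm^-3

5.36e+05


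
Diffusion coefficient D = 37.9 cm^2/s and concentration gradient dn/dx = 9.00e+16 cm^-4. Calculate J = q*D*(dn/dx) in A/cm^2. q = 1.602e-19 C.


Step 1: J = q * D * (dn/dx)
Step 2: J = 1.602e-19 * 37.9 * 9.00e+16
Step 3: J = 5.46e-01 A/cm^2

5.46e-01


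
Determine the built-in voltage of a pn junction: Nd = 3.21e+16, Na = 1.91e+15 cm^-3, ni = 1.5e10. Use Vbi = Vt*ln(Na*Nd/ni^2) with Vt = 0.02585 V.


Step 1: Compute Na*Nd/ni^2 = 1.91e+15 * 3.21e+16 / (1.5e10)^2 = 2.7249e+11
Step 2: ln(2.7249e+11) = 26.3309
Step 3: Vbi = 0.02585 * 26.3309 = 0.681 V

0.681


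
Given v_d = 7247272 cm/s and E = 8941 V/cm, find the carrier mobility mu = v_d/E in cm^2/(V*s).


Step 1: mu = v_d / E
Step 2: mu = 7247272 / 8941
Step 3: mu = 810.57 cm^2/(V*s)

810.57


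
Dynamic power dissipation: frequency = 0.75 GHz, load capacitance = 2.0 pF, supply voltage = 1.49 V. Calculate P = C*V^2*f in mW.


Step 1: V^2 = 1.49^2 = 2.2201 V^2
Step 2: P = C*V^2*f = 2.0e-12 F * 2.2201 * 0.75e9 Hz
Step 3: P = 3.33015e-03 W
Step 4: P = 3.33 mW

3.33


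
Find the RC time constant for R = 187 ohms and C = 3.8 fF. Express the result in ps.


Step 1: tau = R * C
Step 2: tau = 187 * 3.8 fF = 187 * 3.8e-15 F
Step 3: tau = 7.106e-13 s = 0.7106 ps

0.7106


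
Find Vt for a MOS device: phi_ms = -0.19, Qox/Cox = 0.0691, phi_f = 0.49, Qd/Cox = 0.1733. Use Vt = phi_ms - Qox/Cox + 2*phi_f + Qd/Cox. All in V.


Step 1: Vt = phi_ms - Qox/Cox + 2*phi_f + Qd/Cox
Step 2: Vt = -0.19 - 0.0691 + 2*0.49 + 0.1733
Step 3: Vt = -0.19 - 0.0691 + 0.98 + 0.1733
Step 4: Vt = 0.8942 V

0.8942


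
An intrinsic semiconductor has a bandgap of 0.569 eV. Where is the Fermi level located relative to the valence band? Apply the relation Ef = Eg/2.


Step 1: For an intrinsic semiconductor, the Fermi level sits at midgap.
Step 2: Ef = Eg / 2 = 0.569 / 2 = 0.2845 eV

0.2845


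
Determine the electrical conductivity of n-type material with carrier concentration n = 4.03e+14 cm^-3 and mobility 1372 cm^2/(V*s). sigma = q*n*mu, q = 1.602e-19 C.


Step 1: sigma = q * n * mu
Step 2: sigma = 1.602e-19 * 4.03e+14 * 1372
Step 3: sigma = 8.858e-02 S/cm

8.858e-02


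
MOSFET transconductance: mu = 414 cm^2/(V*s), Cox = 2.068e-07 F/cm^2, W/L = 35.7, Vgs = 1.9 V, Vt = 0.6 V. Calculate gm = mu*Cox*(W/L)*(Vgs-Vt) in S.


Step 1: Vov = Vgs - Vt = 1.9 - 0.6 = 1.3 V
Step 2: gm = mu * Cox * (W/L) * Vov
Step 3: gm = 414 * 2.068e-07 * 35.7 * 1.3 = 3.97e-03 S

3.97e-03


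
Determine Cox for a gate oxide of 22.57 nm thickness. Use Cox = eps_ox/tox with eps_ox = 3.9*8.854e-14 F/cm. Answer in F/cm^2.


Step 1: eps_ox = 3.9 * 8.854e-14 = 3.45306e-13 F/cm
Step 2: tox in cm = 22.57 nm * 1e-7 = 2.2570e-06 cm
Step 3: Cox = 3.45306e-13 / 2.2570e-06 = 1.53e-07 F/cm^2

1.53e-07


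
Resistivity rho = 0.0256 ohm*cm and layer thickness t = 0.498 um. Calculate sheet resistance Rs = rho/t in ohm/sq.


Step 1: Convert thickness to cm: t = 0.498 um = 4.9800e-05 cm
Step 2: Rs = rho / t = 0.0256 / 4.9800e-05
Step 3: Rs = 514.1 ohm/sq

514.1


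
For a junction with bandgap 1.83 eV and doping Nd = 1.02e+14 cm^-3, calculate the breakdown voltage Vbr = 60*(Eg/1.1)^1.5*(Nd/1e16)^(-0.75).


Step 1: Eg/1.1 = 1.83/1.1 = 1.663636
Step 2: (Eg/1.1)^1.5 = 1.663636^1.5 = 2.145791
Step 3: (Nd/1e16)^(-0.75) = (0.0102)^(-0.75) = 31.156587
Step 4: Vbr = 60 * 2.145791 * 31.156587 = 4011.3 V

4011.3


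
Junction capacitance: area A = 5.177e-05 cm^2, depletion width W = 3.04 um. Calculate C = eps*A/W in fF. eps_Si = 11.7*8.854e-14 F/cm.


Step 1: eps_Si = 11.7 * 8.854e-14 = 1.035918e-12 F/cm
Step 2: W in cm = 3.04 * 1e-4 = 3.04e-04 cm
Step 3: C = 1.035918e-12 * 5.177e-05 / 3.04e-04 = 1.764127e-13 F
Step 4: C = 176.41 fF

176.41


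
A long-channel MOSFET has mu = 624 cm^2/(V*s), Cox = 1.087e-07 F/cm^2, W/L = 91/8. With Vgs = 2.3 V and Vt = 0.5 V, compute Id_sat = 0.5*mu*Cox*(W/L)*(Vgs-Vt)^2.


Step 1: Overdrive voltage Vov = Vgs - Vt = 2.3 - 0.5 = 1.8 V
Step 2: W/L = 91/8 = 11.375
Step 3: Id = 0.5 * 624 * 1.087e-07 * 11.375 * 1.8^2
Step 4: Id = 1.25e-03 A

1.25e-03


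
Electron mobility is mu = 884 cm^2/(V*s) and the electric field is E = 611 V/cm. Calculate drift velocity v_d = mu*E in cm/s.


Step 1: v_d = mu * E
Step 2: v_d = 884 * 611 = 540124
Step 3: v_d = 5.40e+05 cm/s

5.40e+05


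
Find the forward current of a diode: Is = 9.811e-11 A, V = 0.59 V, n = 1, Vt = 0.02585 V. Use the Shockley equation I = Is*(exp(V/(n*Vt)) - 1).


Step 1: V/(n*Vt) = 0.59/(1*0.02585) = 22.8240
Step 2: exp(22.8240) = 8.1722e+09
Step 3: I = 9.811e-11 * (8.1722e+09 - 1) = 8.02e-01 A

8.02e-01


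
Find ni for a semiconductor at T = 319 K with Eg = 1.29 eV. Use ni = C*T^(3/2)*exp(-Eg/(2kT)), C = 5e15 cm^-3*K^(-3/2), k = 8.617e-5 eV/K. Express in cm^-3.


Step 1: Compute kT = 8.617e-5 * 319 = 0.02748823 eV
Step 2: Exponent = -Eg/(2kT) = -1.29/(2*0.02748823) = -23.46459
Step 3: T^(3/2) = 319^1.5 = 5697.52
Step 4: ni = 5e15 * 5697.52 * exp(-23.46459) = 1.84e+09 cm^-3

1.84e+09


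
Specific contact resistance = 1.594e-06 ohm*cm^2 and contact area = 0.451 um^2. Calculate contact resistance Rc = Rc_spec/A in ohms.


Step 1: Convert area to cm^2: 0.451 um^2 = 4.5100e-09 cm^2
Step 2: Rc = Rc_spec / A = 1.594e-06 / 4.5100e-09
Step 3: Rc = 3.53e+02 ohms

3.53e+02


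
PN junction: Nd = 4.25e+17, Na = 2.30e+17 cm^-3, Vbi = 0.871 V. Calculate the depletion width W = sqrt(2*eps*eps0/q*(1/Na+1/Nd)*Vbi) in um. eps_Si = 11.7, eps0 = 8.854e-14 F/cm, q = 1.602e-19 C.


Step 1: 1/Na + 1/Nd = 1/2.30e+17 + 1/4.25e+17 = 6.70077e-18
Step 2: 2*eps*eps0/q = 2*11.7*8.854e-14/1.602e-19 = 1.293281e+07
Step 3: W^2 = 1.293281e+07 * 6.70077e-18 * 0.871 = 7.54807e-11
Step 4: W = sqrt(7.54807e-11) = 8.688e-06 cm = 0.08688 um

0.08688


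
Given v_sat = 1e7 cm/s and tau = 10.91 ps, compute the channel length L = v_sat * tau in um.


Step 1: tau in seconds = 10.91 ps * 1e-12 = 1.0910e-11 s
Step 2: L = v_sat * tau = 1e7 * 1.0910e-11 = 1.0910e-04 cm
Step 3: L in um = 1.0910e-04 * 1e4 = 1.091 um

1.091


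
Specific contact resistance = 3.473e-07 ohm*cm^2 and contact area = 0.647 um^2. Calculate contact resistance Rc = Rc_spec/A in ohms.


Step 1: Convert area to cm^2: 0.647 um^2 = 6.4700e-09 cm^2
Step 2: Rc = Rc_spec / A = 3.473e-07 / 6.4700e-09
Step 3: Rc = 5.37e+01 ohms

5.37e+01


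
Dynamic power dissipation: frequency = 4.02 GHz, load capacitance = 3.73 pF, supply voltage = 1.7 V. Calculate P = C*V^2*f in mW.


Step 1: V^2 = 1.7^2 = 2.89 V^2
Step 2: P = C*V^2*f = 3.73e-12 F * 2.89 * 4.02e9 Hz
Step 3: P = 4.3334394e-02 W
Step 4: P = 43.334 mW

43.334


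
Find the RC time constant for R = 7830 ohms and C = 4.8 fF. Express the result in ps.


Step 1: tau = R * C
Step 2: tau = 7830 * 4.8 fF = 7830 * 4.8e-15 F
Step 3: tau = 3.7584e-11 s = 37.584 ps

37.584


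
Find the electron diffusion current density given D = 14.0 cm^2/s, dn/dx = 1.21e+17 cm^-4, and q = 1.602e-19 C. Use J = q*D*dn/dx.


Step 1: J = q * D * (dn/dx)
Step 2: J = 1.602e-19 * 14.0 * 1.21e+17
Step 3: J = 2.71e-01 A/cm^2

2.71e-01


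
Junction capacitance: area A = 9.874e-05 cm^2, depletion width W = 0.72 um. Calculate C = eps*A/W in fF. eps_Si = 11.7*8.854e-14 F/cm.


Step 1: eps_Si = 11.7 * 8.854e-14 = 1.035918e-12 F/cm
Step 2: W in cm = 0.72 * 1e-4 = 7.20e-05 cm
Step 3: C = 1.035918e-12 * 9.874e-05 / 7.20e-05 = 1.420646e-12 F
Step 4: C = 1420.65 fF

1420.65


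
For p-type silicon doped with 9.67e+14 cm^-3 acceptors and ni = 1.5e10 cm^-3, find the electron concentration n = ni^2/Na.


Step 1: Majority hole concentration p ≈ Na = 9.67e+14 cm^-3
Step 2: n = ni^2 / Na = (1.5e10)^2 / 9.67e+14
Step 3: n = 2.33e+05 cm^-3

2.33e+05


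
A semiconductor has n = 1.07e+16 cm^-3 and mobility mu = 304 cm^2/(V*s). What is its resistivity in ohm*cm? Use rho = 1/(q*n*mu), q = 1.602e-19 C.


Step 1: sigma = q * n * mu = 1.602e-19 * 1.07e+16 * 304 = 5.21099e-01 S/cm
Step 2: rho = 1 / sigma = 1 / 5.21099e-01 = 1.919 ohm*cm

1.919


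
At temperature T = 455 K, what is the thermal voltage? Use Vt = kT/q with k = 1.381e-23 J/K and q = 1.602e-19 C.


Step 1: kT = 1.381e-23 * 455 = 6.28355e-21 J
Step 2: Vt = kT/q = 6.28355e-21 / 1.602e-19
Step 3: Vt = 0.03922 V

0.03922


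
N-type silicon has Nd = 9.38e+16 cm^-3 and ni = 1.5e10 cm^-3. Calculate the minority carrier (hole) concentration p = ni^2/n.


Step 1: Since Nd >> ni, n ≈ Nd = 9.38e+16 cm^-3
Step 2: p = ni^2 / n = (1.5e10)^2 / 9.38e+16
Step 3: p = 2.25e20 / 9.38e+16 = 2.40e+03 cm^-3

2.40e+03


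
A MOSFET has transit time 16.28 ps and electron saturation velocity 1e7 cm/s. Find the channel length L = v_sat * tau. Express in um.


Step 1: tau in seconds = 16.28 ps * 1e-12 = 1.6280e-11 s
Step 2: L = v_sat * tau = 1e7 * 1.6280e-11 = 1.6280e-04 cm
Step 3: L in um = 1.6280e-04 * 1e4 = 1.628 um

1.628


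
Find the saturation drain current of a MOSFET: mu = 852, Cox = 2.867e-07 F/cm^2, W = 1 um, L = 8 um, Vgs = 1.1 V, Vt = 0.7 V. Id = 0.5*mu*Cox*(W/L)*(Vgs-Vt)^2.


Step 1: Overdrive voltage Vov = Vgs - Vt = 1.1 - 0.7 = 0.4 V
Step 2: W/L = 1/8 = 0.125
Step 3: Id = 0.5 * 852 * 2.867e-07 * 0.125 * 0.4^2
Step 4: Id = 2.44e-06 A

2.44e-06


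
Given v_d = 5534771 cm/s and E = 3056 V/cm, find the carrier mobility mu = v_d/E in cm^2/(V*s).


Step 1: mu = v_d / E
Step 2: mu = 5534771 / 3056
Step 3: mu = 1811.12 cm^2/(V*s)

1811.12


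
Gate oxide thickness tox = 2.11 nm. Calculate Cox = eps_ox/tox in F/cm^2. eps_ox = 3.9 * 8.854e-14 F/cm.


Step 1: eps_ox = 3.9 * 8.854e-14 = 3.45306e-13 F/cm
Step 2: tox in cm = 2.11 nm * 1e-7 = 2.1100e-07 cm
Step 3: Cox = 3.45306e-13 / 2.1100e-07 = 1.64e-06 F/cm^2

1.64e-06


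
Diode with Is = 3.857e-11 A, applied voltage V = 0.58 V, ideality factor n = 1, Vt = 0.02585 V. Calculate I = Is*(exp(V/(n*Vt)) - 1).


Step 1: V/(n*Vt) = 0.58/(1*0.02585) = 22.4371
Step 2: exp(22.4371) = 5.5502e+09
Step 3: I = 3.857e-11 * (5.5502e+09 - 1) = 2.14e-01 A

2.14e-01


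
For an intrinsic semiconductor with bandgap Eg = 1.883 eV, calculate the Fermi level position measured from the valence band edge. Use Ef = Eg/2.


Step 1: For an intrinsic semiconductor, the Fermi level sits at midgap.
Step 2: Ef = Eg / 2 = 1.883 / 2 = 0.9415 eV

0.9415


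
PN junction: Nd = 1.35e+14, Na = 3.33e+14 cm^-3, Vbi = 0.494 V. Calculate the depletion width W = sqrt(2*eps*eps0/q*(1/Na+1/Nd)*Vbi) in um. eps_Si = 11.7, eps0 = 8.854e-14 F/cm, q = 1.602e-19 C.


Step 1: 1/Na + 1/Nd = 1/3.33e+14 + 1/1.35e+14 = 1.04104e-14
Step 2: 2*eps*eps0/q = 2*11.7*8.854e-14/1.602e-19 = 1.293281e+07
Step 3: W^2 = 1.293281e+07 * 1.04104e-14 * 0.494 = 6.65100e-08
Step 4: W = sqrt(6.65100e-08) = 2.579e-04 cm = 2.579 um

2.579


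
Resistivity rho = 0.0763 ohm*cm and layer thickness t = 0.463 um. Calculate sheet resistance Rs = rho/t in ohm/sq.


Step 1: Convert thickness to cm: t = 0.463 um = 4.6300e-05 cm
Step 2: Rs = rho / t = 0.0763 / 4.6300e-05
Step 3: Rs = 1647.9 ohm/sq

1647.9


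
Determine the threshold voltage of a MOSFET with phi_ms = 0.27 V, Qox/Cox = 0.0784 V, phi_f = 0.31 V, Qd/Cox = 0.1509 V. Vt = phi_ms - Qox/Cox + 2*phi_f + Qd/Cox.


Step 1: Vt = phi_ms - Qox/Cox + 2*phi_f + Qd/Cox
Step 2: Vt = 0.27 - 0.0784 + 2*0.31 + 0.1509
Step 3: Vt = 0.27 - 0.0784 + 0.62 + 0.1509
Step 4: Vt = 0.9625 V

0.9625


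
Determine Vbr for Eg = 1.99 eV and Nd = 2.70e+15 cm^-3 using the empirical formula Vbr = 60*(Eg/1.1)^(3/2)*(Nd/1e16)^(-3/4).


Step 1: Eg/1.1 = 1.99/1.1 = 1.809091
Step 2: (Eg/1.1)^1.5 = 1.809091^1.5 = 2.433272
Step 3: (Nd/1e16)^(-0.75) = (0.27)^(-0.75) = 2.669790
Step 4: Vbr = 60 * 2.433272 * 2.669790 = 389.8 V

389.8


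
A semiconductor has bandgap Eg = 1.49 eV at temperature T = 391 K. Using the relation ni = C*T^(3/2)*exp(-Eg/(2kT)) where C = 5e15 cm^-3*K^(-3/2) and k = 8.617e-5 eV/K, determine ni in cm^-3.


Step 1: Compute kT = 8.617e-5 * 391 = 0.03369247 eV
Step 2: Exponent = -Eg/(2kT) = -1.49/(2*0.03369247) = -22.11177
Step 3: T^(3/2) = 391^1.5 = 7731.52
Step 4: ni = 5e15 * 7731.52 * exp(-22.11177) = 9.64e+09 cm^-3

9.64e+09


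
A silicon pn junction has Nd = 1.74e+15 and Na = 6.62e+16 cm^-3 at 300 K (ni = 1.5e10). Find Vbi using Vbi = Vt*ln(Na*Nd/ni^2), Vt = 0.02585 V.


Step 1: Compute Na*Nd/ni^2 = 6.62e+16 * 1.74e+15 / (1.5e10)^2 = 5.1195e+11
Step 2: ln(5.1195e+11) = 26.9615
Step 3: Vbi = 0.02585 * 26.9615 = 0.697 V

0.697


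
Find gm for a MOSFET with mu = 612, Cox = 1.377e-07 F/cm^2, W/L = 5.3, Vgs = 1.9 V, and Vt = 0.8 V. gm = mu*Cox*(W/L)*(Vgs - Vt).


Step 1: Vov = Vgs - Vt = 1.9 - 0.8 = 1.1 V
Step 2: gm = mu * Cox * (W/L) * Vov
Step 3: gm = 612 * 1.377e-07 * 5.3 * 1.1 = 4.91e-04 S

4.91e-04


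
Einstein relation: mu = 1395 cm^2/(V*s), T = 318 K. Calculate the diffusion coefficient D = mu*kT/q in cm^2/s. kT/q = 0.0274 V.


Step 1: D = mu * (kT/q)
Step 2: D = 1395 * 0.0274
Step 3: D = 38.22 cm^2/s

38.22


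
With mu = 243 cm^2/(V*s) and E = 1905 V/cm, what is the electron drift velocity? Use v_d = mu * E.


Step 1: v_d = mu * E
Step 2: v_d = 243 * 1905 = 462915
Step 3: v_d = 4.63e+05 cm/s

4.63e+05


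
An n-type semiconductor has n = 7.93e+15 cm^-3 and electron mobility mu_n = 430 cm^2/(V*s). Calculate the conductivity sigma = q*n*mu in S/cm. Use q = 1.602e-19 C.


Step 1: sigma = q * n * mu
Step 2: sigma = 1.602e-19 * 7.93e+15 * 430
Step 3: sigma = 5.463e-01 S/cm

5.463e-01


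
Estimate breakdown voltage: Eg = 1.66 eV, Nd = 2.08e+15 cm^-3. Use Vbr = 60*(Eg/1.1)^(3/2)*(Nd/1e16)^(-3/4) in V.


Step 1: Eg/1.1 = 1.66/1.1 = 1.509091
Step 2: (Eg/1.1)^1.5 = 1.509091^1.5 = 1.853844
Step 3: (Nd/1e16)^(-0.75) = (0.208)^(-0.75) = 3.246777
Step 4: Vbr = 60 * 1.853844 * 3.246777 = 361.1 V

361.1


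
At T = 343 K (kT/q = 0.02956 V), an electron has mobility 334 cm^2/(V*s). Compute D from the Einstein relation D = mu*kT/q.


Step 1: D = mu * (kT/q)
Step 2: D = 334 * 0.02956
Step 3: D = 9.87 cm^2/s

9.87


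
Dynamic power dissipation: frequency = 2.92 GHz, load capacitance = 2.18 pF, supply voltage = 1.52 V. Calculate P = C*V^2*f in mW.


Step 1: V^2 = 1.52^2 = 2.3104 V^2
Step 2: P = C*V^2*f = 2.18e-12 F * 2.3104 * 2.92e9 Hz
Step 3: P = 1.470708224e-02 W
Step 4: P = 14.707 mW

14.707


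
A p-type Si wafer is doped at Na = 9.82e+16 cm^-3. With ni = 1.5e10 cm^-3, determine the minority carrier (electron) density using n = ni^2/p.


Step 1: Majority hole concentration p ≈ Na = 9.82e+16 cm^-3
Step 2: n = ni^2 / Na = (1.5e10)^2 / 9.82e+16
Step 3: n = 2.29e+03 cm^-3

2.29e+03


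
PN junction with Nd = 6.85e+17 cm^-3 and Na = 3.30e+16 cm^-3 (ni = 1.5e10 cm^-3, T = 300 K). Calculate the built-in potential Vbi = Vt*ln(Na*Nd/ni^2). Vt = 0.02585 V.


Step 1: Compute Na*Nd/ni^2 = 3.30e+16 * 6.85e+17 / (1.5e10)^2 = 1.0047e+14
Step 2: ln(1.0047e+14) = 32.2409
Step 3: Vbi = 0.02585 * 32.2409 = 0.833 V

0.833


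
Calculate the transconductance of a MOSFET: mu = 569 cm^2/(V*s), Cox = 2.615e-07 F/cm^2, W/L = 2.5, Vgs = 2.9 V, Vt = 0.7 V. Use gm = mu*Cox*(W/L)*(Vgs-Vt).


Step 1: Vov = Vgs - Vt = 2.9 - 0.7 = 2.2 V
Step 2: gm = mu * Cox * (W/L) * Vov
Step 3: gm = 569 * 2.615e-07 * 2.5 * 2.2 = 8.18e-04 S

8.18e-04


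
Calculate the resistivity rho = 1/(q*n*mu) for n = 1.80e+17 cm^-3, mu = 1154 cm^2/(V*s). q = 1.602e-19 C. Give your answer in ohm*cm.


Step 1: sigma = q * n * mu = 1.602e-19 * 1.80e+17 * 1154 = 3.32767e+01 S/cm
Step 2: rho = 1 / sigma = 1 / 3.32767e+01 = 0.03005 ohm*cm

0.03005


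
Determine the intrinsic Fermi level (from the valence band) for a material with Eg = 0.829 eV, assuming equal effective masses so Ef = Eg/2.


Step 1: For an intrinsic semiconductor, the Fermi level sits at midgap.
Step 2: Ef = Eg / 2 = 0.829 / 2 = 0.4145 eV

0.4145


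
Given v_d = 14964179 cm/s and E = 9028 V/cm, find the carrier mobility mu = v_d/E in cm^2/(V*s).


Step 1: mu = v_d / E
Step 2: mu = 14964179 / 9028
Step 3: mu = 1657.53 cm^2/(V*s)

1657.53


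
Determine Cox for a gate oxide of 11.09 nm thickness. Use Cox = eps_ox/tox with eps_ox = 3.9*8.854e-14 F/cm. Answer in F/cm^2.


Step 1: eps_ox = 3.9 * 8.854e-14 = 3.45306e-13 F/cm
Step 2: tox in cm = 11.09 nm * 1e-7 = 1.1090e-06 cm
Step 3: Cox = 3.45306e-13 / 1.1090e-06 = 3.11e-07 F/cm^2

3.11e-07


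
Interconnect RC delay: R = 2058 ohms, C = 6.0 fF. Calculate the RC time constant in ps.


Step 1: tau = R * C
Step 2: tau = 2058 * 6.0 fF = 2058 * 6.0e-15 F
Step 3: tau = 1.2348e-11 s = 12.348 ps

12.348


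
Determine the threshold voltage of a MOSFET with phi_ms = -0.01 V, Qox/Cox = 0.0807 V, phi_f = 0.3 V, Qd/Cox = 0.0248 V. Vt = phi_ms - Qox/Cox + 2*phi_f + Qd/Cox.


Step 1: Vt = phi_ms - Qox/Cox + 2*phi_f + Qd/Cox
Step 2: Vt = -0.01 - 0.0807 + 2*0.3 + 0.0248
Step 3: Vt = -0.01 - 0.0807 + 0.6 + 0.0248
Step 4: Vt = 0.5341 V

0.5341


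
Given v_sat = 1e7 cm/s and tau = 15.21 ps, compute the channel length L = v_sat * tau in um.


Step 1: tau in seconds = 15.21 ps * 1e-12 = 1.5210e-11 s
Step 2: L = v_sat * tau = 1e7 * 1.5210e-11 = 1.5210e-04 cm
Step 3: L in um = 1.5210e-04 * 1e4 = 1.521 um

1.521


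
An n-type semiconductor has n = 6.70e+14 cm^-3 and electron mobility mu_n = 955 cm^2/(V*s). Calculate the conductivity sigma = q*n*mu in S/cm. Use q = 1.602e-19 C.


Step 1: sigma = q * n * mu
Step 2: sigma = 1.602e-19 * 6.70e+14 * 955
Step 3: sigma = 1.025e-01 S/cm

1.025e-01


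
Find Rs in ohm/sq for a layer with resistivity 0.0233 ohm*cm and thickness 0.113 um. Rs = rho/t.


Step 1: Convert thickness to cm: t = 0.113 um = 1.1300e-05 cm
Step 2: Rs = rho / t = 0.0233 / 1.1300e-05
Step 3: Rs = 2061.9 ohm/sq

2061.9


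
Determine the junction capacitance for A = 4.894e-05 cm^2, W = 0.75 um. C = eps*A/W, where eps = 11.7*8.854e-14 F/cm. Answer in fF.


Step 1: eps_Si = 11.7 * 8.854e-14 = 1.035918e-12 F/cm
Step 2: W in cm = 0.75 * 1e-4 = 7.50e-05 cm
Step 3: C = 1.035918e-12 * 4.894e-05 / 7.50e-05 = 6.759710e-13 F
Step 4: C = 675.97 fF

675.97


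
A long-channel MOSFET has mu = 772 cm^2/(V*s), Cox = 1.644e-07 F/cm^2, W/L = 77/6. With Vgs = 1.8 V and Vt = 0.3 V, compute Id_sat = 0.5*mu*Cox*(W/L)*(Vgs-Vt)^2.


Step 1: Overdrive voltage Vov = Vgs - Vt = 1.8 - 0.3 = 1.5 V
Step 2: W/L = 77/6 = 12.8333
Step 3: Id = 0.5 * 772 * 1.644e-07 * 12.8333 * 1.5^2
Step 4: Id = 1.83e-03 A

1.83e-03


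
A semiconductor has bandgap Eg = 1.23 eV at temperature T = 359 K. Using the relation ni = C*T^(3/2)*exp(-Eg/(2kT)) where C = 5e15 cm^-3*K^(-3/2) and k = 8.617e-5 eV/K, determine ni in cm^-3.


Step 1: Compute kT = 8.617e-5 * 359 = 0.03093503 eV
Step 2: Exponent = -Eg/(2kT) = -1.23/(2*0.03093503) = -19.88038
Step 3: T^(3/2) = 359^1.5 = 6802.08
Step 4: ni = 5e15 * 6802.08 * exp(-19.88038) = 7.90e+10 cm^-3

7.90e+10


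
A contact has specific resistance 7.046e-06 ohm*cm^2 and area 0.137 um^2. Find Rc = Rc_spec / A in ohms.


Step 1: Convert area to cm^2: 0.137 um^2 = 1.3700e-09 cm^2
Step 2: Rc = Rc_spec / A = 7.046e-06 / 1.3700e-09
Step 3: Rc = 5.14e+03 ohms

5.14e+03


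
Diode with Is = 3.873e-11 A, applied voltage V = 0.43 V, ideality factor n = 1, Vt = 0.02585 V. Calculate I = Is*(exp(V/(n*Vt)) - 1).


Step 1: V/(n*Vt) = 0.43/(1*0.02585) = 16.6344
Step 2: exp(16.6344) = 1.6758e+07
Step 3: I = 3.873e-11 * (1.6758e+07 - 1) = 6.49e-04 A

6.49e-04


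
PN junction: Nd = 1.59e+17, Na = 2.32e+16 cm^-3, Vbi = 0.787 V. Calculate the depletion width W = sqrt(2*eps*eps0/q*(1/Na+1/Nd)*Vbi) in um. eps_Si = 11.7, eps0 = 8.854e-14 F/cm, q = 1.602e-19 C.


Step 1: 1/Na + 1/Nd = 1/2.32e+16 + 1/1.59e+17 = 4.93928e-17
Step 2: 2*eps*eps0/q = 2*11.7*8.854e-14/1.602e-19 = 1.293281e+07
Step 3: W^2 = 1.293281e+07 * 4.93928e-17 * 0.787 = 5.02726e-10
Step 4: W = sqrt(5.02726e-10) = 2.242e-05 cm = 0.2242 um

0.2242


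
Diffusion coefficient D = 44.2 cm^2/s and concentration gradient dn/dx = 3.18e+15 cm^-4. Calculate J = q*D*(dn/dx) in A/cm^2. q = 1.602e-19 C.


Step 1: J = q * D * (dn/dx)
Step 2: J = 1.602e-19 * 44.2 * 3.18e+15
Step 3: J = 2.25e-02 A/cm^2

2.25e-02


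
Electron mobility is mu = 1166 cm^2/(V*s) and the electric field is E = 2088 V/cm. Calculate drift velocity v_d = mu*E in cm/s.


Step 1: v_d = mu * E
Step 2: v_d = 1166 * 2088 = 2434608
Step 3: v_d = 2.43e+06 cm/s

2.43e+06


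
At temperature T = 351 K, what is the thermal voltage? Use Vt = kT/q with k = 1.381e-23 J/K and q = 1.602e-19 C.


Step 1: kT = 1.381e-23 * 351 = 4.84731e-21 J
Step 2: Vt = kT/q = 4.84731e-21 / 1.602e-19
Step 3: Vt = 0.03026 V

0.03026


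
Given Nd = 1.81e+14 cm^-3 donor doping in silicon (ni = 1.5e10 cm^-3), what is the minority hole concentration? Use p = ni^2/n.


Step 1: Since Nd >> ni, n ≈ Nd = 1.81e+14 cm^-3
Step 2: p = ni^2 / n = (1.5e10)^2 / 1.81e+14
Step 3: p = 2.25e20 / 1.81e+14 = 1.24e+06 cm^-3

1.24e+06


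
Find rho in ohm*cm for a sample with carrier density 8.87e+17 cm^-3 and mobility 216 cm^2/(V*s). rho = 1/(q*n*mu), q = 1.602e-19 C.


Step 1: sigma = q * n * mu = 1.602e-19 * 8.87e+17 * 216 = 3.06930e+01 S/cm
Step 2: rho = 1 / sigma = 1 / 3.06930e+01 = 0.03258 ohm*cm

0.03258


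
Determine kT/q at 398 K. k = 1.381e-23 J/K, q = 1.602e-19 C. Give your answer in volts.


Step 1: kT = 1.381e-23 * 398 = 5.49638e-21 J
Step 2: Vt = kT/q = 5.49638e-21 / 1.602e-19
Step 3: Vt = 0.03431 V

0.03431


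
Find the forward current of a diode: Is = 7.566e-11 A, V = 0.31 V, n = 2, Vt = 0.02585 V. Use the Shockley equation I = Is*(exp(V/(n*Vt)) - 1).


Step 1: V/(n*Vt) = 0.31/(2*0.02585) = 5.9961
Step 2: exp(5.9961) = 4.0186e+02
Step 3: I = 7.566e-11 * (4.0186e+02 - 1) = 3.03e-08 A

3.03e-08


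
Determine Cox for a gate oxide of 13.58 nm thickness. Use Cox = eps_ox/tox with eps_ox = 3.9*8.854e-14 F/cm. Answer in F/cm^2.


Step 1: eps_ox = 3.9 * 8.854e-14 = 3.45306e-13 F/cm
Step 2: tox in cm = 13.58 nm * 1e-7 = 1.3580e-06 cm
Step 3: Cox = 3.45306e-13 / 1.3580e-06 = 2.54e-07 F/cm^2

2.54e-07


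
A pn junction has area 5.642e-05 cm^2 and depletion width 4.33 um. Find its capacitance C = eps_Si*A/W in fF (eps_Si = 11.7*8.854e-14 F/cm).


Step 1: eps_Si = 11.7 * 8.854e-14 = 1.035918e-12 F/cm
Step 2: W in cm = 4.33 * 1e-4 = 4.33e-04 cm
Step 3: C = 1.035918e-12 * 5.642e-05 / 4.33e-04 = 1.349804e-13 F
Step 4: C = 134.98 fF

134.98


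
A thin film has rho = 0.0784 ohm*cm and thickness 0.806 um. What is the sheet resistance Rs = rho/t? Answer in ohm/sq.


Step 1: Convert thickness to cm: t = 0.806 um = 8.0600e-05 cm
Step 2: Rs = rho / t = 0.0784 / 8.0600e-05
Step 3: Rs = 972.7 ohm/sq

972.7


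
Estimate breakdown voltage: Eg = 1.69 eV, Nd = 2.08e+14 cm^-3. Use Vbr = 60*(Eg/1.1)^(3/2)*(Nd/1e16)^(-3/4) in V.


Step 1: Eg/1.1 = 1.69/1.1 = 1.536364
Step 2: (Eg/1.1)^1.5 = 1.536364^1.5 = 1.904326
Step 3: (Nd/1e16)^(-0.75) = (0.0208)^(-0.75) = 18.257970
Step 4: Vbr = 60 * 1.904326 * 18.257970 = 2086.1 V

2086.1


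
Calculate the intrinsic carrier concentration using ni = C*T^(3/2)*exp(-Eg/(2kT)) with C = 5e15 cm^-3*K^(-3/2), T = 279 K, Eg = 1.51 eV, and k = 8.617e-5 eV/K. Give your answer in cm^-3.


Step 1: Compute kT = 8.617e-5 * 279 = 0.02404143 eV
Step 2: Exponent = -Eg/(2kT) = -1.51/(2*0.02404143) = -31.40412
Step 3: T^(3/2) = 279^1.5 = 4660.22
Step 4: ni = 5e15 * 4660.22 * exp(-31.40412) = 5.35e+05 cm^-3

5.35e+05


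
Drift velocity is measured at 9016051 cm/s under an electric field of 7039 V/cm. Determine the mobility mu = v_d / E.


Step 1: mu = v_d / E
Step 2: mu = 9016051 / 7039
Step 3: mu = 1280.87 cm^2/(V*s)

1280.87


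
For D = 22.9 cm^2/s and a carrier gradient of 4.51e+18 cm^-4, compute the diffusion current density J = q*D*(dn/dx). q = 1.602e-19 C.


Step 1: J = q * D * (dn/dx)
Step 2: J = 1.602e-19 * 22.9 * 4.51e+18
Step 3: J = 1.65e+01 A/cm^2

1.65e+01


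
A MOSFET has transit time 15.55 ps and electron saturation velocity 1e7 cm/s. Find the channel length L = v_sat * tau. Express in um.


Step 1: tau in seconds = 15.55 ps * 1e-12 = 1.5550e-11 s
Step 2: L = v_sat * tau = 1e7 * 1.5550e-11 = 1.5550e-04 cm
Step 3: L in um = 1.5550e-04 * 1e4 = 1.555 um

1.555


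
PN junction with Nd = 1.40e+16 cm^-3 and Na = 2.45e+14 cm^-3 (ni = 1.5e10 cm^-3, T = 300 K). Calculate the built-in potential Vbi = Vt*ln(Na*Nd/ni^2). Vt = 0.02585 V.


Step 1: Compute Na*Nd/ni^2 = 2.45e+14 * 1.40e+16 / (1.5e10)^2 = 1.5244e+10
Step 2: ln(1.5244e+10) = 23.4475
Step 3: Vbi = 0.02585 * 23.4475 = 0.606 V

0.606


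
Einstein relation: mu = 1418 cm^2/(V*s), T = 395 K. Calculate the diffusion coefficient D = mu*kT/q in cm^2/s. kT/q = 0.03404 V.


Step 1: D = mu * (kT/q)
Step 2: D = 1418 * 0.03404
Step 3: D = 48.27 cm^2/s

48.27


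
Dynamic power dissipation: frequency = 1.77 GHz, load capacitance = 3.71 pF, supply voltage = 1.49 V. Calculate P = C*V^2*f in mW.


Step 1: V^2 = 1.49^2 = 2.2201 V^2
Step 2: P = C*V^2*f = 3.71e-12 F * 2.2201 * 1.77e9 Hz
Step 3: P = 1.457873067e-02 W
Step 4: P = 14.579 mW

14.579


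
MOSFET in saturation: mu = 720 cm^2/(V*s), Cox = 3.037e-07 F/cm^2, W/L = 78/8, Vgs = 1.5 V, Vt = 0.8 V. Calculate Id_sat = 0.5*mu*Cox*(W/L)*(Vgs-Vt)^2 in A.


Step 1: Overdrive voltage Vov = Vgs - Vt = 1.5 - 0.8 = 0.7 V
Step 2: W/L = 78/8 = 9.75
Step 3: Id = 0.5 * 720 * 3.037e-07 * 9.75 * 0.7^2
Step 4: Id = 5.22e-04 A

5.22e-04


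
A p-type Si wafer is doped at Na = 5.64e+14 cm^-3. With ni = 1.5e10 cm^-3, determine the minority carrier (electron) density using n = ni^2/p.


Step 1: Majority hole concentration p ≈ Na = 5.64e+14 cm^-3
Step 2: n = ni^2 / Na = (1.5e10)^2 / 5.64e+14
Step 3: n = 3.99e+05 cm^-3

3.99e+05


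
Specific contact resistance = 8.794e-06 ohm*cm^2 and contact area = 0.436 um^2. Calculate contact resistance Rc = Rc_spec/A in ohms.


Step 1: Convert area to cm^2: 0.436 um^2 = 4.3600e-09 cm^2
Step 2: Rc = Rc_spec / A = 8.794e-06 / 4.3600e-09
Step 3: Rc = 2.02e+03 ohms

2.02e+03


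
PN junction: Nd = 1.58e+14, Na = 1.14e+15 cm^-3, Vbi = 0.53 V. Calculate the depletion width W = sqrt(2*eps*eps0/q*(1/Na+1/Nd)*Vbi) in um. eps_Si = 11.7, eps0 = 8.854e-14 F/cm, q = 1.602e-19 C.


Step 1: 1/Na + 1/Nd = 1/1.14e+15 + 1/1.58e+14 = 7.20631e-15
Step 2: 2*eps*eps0/q = 2*11.7*8.854e-14/1.602e-19 = 1.293281e+07
Step 3: W^2 = 1.293281e+07 * 7.20631e-15 * 0.53 = 4.93949e-08
Step 4: W = sqrt(4.93949e-08) = 2.222e-04 cm = 2.222 um

2.222


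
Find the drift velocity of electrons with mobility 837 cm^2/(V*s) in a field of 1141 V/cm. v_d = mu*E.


Step 1: v_d = mu * E
Step 2: v_d = 837 * 1141 = 955017
Step 3: v_d = 9.55e+05 cm/s

9.55e+05


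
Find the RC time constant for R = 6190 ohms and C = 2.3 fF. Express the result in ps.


Step 1: tau = R * C
Step 2: tau = 6190 * 2.3 fF = 6190 * 2.3e-15 F
Step 3: tau = 1.4237e-11 s = 14.237 ps

14.237


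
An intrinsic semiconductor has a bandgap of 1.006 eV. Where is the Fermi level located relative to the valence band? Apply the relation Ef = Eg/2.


Step 1: For an intrinsic semiconductor, the Fermi level sits at midgap.
Step 2: Ef = Eg / 2 = 1.006 / 2 = 0.503 eV

0.503


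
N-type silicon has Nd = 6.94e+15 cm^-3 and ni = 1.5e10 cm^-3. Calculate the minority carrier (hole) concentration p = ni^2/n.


Step 1: Since Nd >> ni, n ≈ Nd = 6.94e+15 cm^-3
Step 2: p = ni^2 / n = (1.5e10)^2 / 6.94e+15
Step 3: p = 2.25e20 / 6.94e+15 = 3.24e+04 cm^-3

3.24e+04


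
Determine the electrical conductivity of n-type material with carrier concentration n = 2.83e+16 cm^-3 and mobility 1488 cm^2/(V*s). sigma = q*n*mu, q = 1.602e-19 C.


Step 1: sigma = q * n * mu
Step 2: sigma = 1.602e-19 * 2.83e+16 * 1488
Step 3: sigma = 6.746e+00 S/cm

6.746e+00


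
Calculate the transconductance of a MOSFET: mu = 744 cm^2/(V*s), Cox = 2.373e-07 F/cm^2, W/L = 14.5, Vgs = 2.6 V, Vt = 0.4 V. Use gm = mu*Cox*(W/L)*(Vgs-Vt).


Step 1: Vov = Vgs - Vt = 2.6 - 0.4 = 2.2 V
Step 2: gm = mu * Cox * (W/L) * Vov
Step 3: gm = 744 * 2.373e-07 * 14.5 * 2.2 = 5.63e-03 S

5.63e-03


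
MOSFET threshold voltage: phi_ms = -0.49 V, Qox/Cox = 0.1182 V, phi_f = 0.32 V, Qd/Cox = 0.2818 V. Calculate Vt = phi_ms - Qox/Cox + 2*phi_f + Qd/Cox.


Step 1: Vt = phi_ms - Qox/Cox + 2*phi_f + Qd/Cox
Step 2: Vt = -0.49 - 0.1182 + 2*0.32 + 0.2818
Step 3: Vt = -0.49 - 0.1182 + 0.64 + 0.2818
Step 4: Vt = 0.3136 V

0.3136


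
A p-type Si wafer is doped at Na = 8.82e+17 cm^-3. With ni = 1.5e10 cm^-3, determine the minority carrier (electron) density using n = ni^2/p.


Step 1: Majority hole concentration p ≈ Na = 8.82e+17 cm^-3
Step 2: n = ni^2 / Na = (1.5e10)^2 / 8.82e+17
Step 3: n = 2.55e+02 cm^-3

2.55e+02


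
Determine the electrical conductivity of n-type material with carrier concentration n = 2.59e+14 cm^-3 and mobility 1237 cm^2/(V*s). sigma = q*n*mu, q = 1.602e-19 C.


Step 1: sigma = q * n * mu
Step 2: sigma = 1.602e-19 * 2.59e+14 * 1237
Step 3: sigma = 5.133e-02 S/cm

5.133e-02


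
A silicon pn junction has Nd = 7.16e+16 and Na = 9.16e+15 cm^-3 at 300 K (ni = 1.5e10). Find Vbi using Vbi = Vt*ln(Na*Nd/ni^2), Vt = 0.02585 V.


Step 1: Compute Na*Nd/ni^2 = 9.16e+15 * 7.16e+16 / (1.5e10)^2 = 2.9149e+12
Step 2: ln(2.9149e+12) = 28.7009
Step 3: Vbi = 0.02585 * 28.7009 = 0.742 V

0.742


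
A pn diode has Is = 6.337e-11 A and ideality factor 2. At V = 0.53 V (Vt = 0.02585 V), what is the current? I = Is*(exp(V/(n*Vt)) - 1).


Step 1: V/(n*Vt) = 0.53/(2*0.02585) = 10.2515
Step 2: exp(10.2515) = 2.8325e+04
Step 3: I = 6.337e-11 * (2.8325e+04 - 1) = 1.79e-06 A

1.79e-06


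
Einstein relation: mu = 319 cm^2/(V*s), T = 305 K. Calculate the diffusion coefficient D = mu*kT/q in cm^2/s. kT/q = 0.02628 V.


Step 1: D = mu * (kT/q)
Step 2: D = 319 * 0.02628
Step 3: D = 8.38 cm^2/s

8.38


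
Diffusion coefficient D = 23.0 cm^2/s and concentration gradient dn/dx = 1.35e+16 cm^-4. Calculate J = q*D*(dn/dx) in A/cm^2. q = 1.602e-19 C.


Step 1: J = q * D * (dn/dx)
Step 2: J = 1.602e-19 * 23.0 * 1.35e+16
Step 3: J = 4.97e-02 A/cm^2

4.97e-02


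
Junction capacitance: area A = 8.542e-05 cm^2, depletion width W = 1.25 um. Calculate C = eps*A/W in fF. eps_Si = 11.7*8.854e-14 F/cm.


Step 1: eps_Si = 11.7 * 8.854e-14 = 1.035918e-12 F/cm
Step 2: W in cm = 1.25 * 1e-4 = 1.25e-04 cm
Step 3: C = 1.035918e-12 * 8.542e-05 / 1.25e-04 = 7.079049e-13 F
Step 4: C = 707.9 fF

707.9


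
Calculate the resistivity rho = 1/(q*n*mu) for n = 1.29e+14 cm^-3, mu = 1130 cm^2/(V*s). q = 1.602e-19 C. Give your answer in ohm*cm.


Step 1: sigma = q * n * mu = 1.602e-19 * 1.29e+14 * 1130 = 2.33524e-02 S/cm
Step 2: rho = 1 / sigma = 1 / 2.33524e-02 = 42.82 ohm*cm

42.82


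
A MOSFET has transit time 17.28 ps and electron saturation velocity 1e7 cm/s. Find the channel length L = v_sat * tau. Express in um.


Step 1: tau in seconds = 17.28 ps * 1e-12 = 1.7280e-11 s
Step 2: L = v_sat * tau = 1e7 * 1.7280e-11 = 1.7280e-04 cm
Step 3: L in um = 1.7280e-04 * 1e4 = 1.728 um

1.728


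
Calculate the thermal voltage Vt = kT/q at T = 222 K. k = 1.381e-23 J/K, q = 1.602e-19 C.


Step 1: kT = 1.381e-23 * 222 = 3.06582e-21 J
Step 2: Vt = kT/q = 3.06582e-21 / 1.602e-19
Step 3: Vt = 0.01914 V

0.01914


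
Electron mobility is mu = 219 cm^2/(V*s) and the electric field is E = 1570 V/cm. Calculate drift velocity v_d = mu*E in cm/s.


Step 1: v_d = mu * E
Step 2: v_d = 219 * 1570 = 343830
Step 3: v_d = 3.44e+05 cm/s

3.44e+05


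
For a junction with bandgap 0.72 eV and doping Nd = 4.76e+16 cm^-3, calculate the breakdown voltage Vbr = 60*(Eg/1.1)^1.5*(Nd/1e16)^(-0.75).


Step 1: Eg/1.1 = 0.72/1.1 = 0.654545
Step 2: (Eg/1.1)^1.5 = 0.654545^1.5 = 0.529553
Step 3: (Nd/1e16)^(-0.75) = (4.76)^(-0.75) = 0.310309
Step 4: Vbr = 60 * 0.529553 * 0.310309 = 9.9 V

9.9


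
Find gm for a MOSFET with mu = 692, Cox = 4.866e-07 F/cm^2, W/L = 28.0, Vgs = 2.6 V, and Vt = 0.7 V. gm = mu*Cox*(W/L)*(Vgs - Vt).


Step 1: Vov = Vgs - Vt = 2.6 - 0.7 = 1.9 V
Step 2: gm = mu * Cox * (W/L) * Vov
Step 3: gm = 692 * 4.866e-07 * 28.0 * 1.9 = 1.79e-02 S

1.79e-02


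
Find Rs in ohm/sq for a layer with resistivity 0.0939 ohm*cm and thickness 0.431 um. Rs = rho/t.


Step 1: Convert thickness to cm: t = 0.431 um = 4.3100e-05 cm
Step 2: Rs = rho / t = 0.0939 / 4.3100e-05
Step 3: Rs = 2178.7 ohm/sq

2178.7


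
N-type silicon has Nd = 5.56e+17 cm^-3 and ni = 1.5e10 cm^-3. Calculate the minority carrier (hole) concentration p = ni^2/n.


Step 1: Since Nd >> ni, n ≈ Nd = 5.56e+17 cm^-3
Step 2: p = ni^2 / n = (1.5e10)^2 / 5.56e+17
Step 3: p = 2.25e20 / 5.56e+17 = 4.05e+02 cm^-3

4.05e+02


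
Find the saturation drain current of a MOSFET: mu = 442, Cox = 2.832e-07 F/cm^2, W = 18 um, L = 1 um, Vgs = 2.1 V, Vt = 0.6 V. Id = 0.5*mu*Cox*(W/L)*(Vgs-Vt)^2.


Step 1: Overdrive voltage Vov = Vgs - Vt = 2.1 - 0.6 = 1.5 V
Step 2: W/L = 18/1 = 18
Step 3: Id = 0.5 * 442 * 2.832e-07 * 18 * 1.5^2
Step 4: Id = 2.53e-03 A

2.53e-03


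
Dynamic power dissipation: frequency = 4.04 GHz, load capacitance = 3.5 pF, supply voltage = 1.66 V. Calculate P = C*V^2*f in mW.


Step 1: V^2 = 1.66^2 = 2.7556 V^2
Step 2: P = C*V^2*f = 3.5e-12 F * 2.7556 * 4.04e9 Hz
Step 3: P = 3.8964184e-02 W
Step 4: P = 38.964 mW

38.964


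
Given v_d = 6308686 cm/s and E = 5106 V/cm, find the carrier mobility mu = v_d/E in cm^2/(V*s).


Step 1: mu = v_d / E
Step 2: mu = 6308686 / 5106
Step 3: mu = 1235.54 cm^2/(V*s)

1235.54


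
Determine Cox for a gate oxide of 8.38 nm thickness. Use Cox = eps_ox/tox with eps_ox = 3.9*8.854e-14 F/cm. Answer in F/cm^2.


Step 1: eps_ox = 3.9 * 8.854e-14 = 3.45306e-13 F/cm
Step 2: tox in cm = 8.38 nm * 1e-7 = 8.3800e-07 cm
Step 3: Cox = 3.45306e-13 / 8.3800e-07 = 4.12e-07 F/cm^2

4.12e-07


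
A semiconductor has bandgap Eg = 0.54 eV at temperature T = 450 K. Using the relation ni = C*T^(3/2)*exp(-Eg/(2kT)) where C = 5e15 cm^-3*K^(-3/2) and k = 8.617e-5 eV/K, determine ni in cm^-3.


Step 1: Compute kT = 8.617e-5 * 450 = 0.0387765 eV
Step 2: Exponent = -Eg/(2kT) = -0.54/(2*0.0387765) = -6.96298
Step 3: T^(3/2) = 450^1.5 = 9545.94
Step 4: ni = 5e15 * 9545.94 * exp(-6.96298) = 4.52e+16 cm^-3

4.52e+16


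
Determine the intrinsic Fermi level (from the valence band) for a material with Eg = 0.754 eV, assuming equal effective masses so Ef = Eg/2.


Step 1: For an intrinsic semiconductor, the Fermi level sits at midgap.
Step 2: Ef = Eg / 2 = 0.754 / 2 = 0.377 eV

0.377


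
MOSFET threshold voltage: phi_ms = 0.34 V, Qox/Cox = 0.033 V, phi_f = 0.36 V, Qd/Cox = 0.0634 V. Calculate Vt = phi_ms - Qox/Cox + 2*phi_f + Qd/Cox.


Step 1: Vt = phi_ms - Qox/Cox + 2*phi_f + Qd/Cox
Step 2: Vt = 0.34 - 0.033 + 2*0.36 + 0.0634
Step 3: Vt = 0.34 - 0.033 + 0.72 + 0.0634
Step 4: Vt = 1.0904 V

1.0904


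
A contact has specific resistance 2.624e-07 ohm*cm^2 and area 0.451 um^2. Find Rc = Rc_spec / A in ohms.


Step 1: Convert area to cm^2: 0.451 um^2 = 4.5100e-09 cm^2
Step 2: Rc = Rc_spec / A = 2.624e-07 / 4.5100e-09
Step 3: Rc = 5.82e+01 ohms

5.82e+01


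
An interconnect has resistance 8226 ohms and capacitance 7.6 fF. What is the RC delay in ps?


Step 1: tau = R * C
Step 2: tau = 8226 * 7.6 fF = 8226 * 7.6e-15 F
Step 3: tau = 6.25176e-11 s = 62.5176 ps

62.5176


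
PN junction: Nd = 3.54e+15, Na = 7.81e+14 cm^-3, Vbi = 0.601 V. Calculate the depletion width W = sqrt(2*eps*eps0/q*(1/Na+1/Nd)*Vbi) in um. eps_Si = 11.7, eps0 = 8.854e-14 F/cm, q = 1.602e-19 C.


Step 1: 1/Na + 1/Nd = 1/7.81e+14 + 1/3.54e+15 = 1.56290e-15
Step 2: 2*eps*eps0/q = 2*11.7*8.854e-14/1.602e-19 = 1.293281e+07
Step 3: W^2 = 1.293281e+07 * 1.56290e-15 * 0.601 = 1.21478e-08
Step 4: W = sqrt(1.21478e-08) = 1.102e-04 cm = 1.102 um

1.102


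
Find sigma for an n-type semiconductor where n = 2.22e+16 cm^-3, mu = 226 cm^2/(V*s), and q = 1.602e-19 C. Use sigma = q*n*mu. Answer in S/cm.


Step 1: sigma = q * n * mu
Step 2: sigma = 1.602e-19 * 2.22e+16 * 226
Step 3: sigma = 8.038e-01 S/cm

8.038e-01


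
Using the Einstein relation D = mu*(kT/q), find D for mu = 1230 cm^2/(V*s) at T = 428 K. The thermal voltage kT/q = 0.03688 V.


Step 1: D = mu * (kT/q)
Step 2: D = 1230 * 0.03688
Step 3: D = 45.36 cm^2/s

45.36


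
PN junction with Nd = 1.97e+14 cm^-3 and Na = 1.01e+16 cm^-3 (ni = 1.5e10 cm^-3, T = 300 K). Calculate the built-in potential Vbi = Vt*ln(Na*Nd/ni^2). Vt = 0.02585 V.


Step 1: Compute Na*Nd/ni^2 = 1.01e+16 * 1.97e+14 / (1.5e10)^2 = 8.8431e+09
Step 2: ln(8.8431e+09) = 22.9029
Step 3: Vbi = 0.02585 * 22.9029 = 0.592 V

0.592


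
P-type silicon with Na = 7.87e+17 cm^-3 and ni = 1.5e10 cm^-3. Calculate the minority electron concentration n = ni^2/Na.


Step 1: Majority hole concentration p ≈ Na = 7.87e+17 cm^-3
Step 2: n = ni^2 / Na = (1.5e10)^2 / 7.87e+17
Step 3: n = 2.86e+02 cm^-3

2.86e+02


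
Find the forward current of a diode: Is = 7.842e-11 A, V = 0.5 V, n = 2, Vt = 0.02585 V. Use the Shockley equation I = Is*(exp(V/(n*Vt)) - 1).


Step 1: V/(n*Vt) = 0.5/(2*0.02585) = 9.6712
Step 2: exp(9.6712) = 1.5854e+04
Step 3: I = 7.842e-11 * (1.5854e+04 - 1) = 1.24e-06 A

1.24e-06


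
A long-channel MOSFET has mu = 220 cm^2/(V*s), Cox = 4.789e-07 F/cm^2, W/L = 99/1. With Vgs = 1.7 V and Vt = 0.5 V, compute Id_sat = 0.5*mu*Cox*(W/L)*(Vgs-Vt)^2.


Step 1: Overdrive voltage Vov = Vgs - Vt = 1.7 - 0.5 = 1.2 V
Step 2: W/L = 99/1 = 99
Step 3: Id = 0.5 * 220 * 4.789e-07 * 99 * 1.2^2
Step 4: Id = 7.51e-03 A

7.51e-03


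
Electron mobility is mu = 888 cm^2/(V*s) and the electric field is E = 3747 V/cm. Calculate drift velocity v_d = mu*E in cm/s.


Step 1: v_d = mu * E
Step 2: v_d = 888 * 3747 = 3327336
Step 3: v_d = 3.33e+06 cm/s

3.33e+06


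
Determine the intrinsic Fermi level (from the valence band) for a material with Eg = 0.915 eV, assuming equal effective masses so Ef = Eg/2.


Step 1: For an intrinsic semiconductor, the Fermi level sits at midgap.
Step 2: Ef = Eg / 2 = 0.915 / 2 = 0.4575 eV

0.4575


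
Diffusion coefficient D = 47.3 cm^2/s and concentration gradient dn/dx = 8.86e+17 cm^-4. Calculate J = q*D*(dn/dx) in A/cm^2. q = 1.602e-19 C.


Step 1: J = q * D * (dn/dx)
Step 2: J = 1.602e-19 * 47.3 * 8.86e+17
Step 3: J = 6.71e+00 A/cm^2

6.71e+00
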